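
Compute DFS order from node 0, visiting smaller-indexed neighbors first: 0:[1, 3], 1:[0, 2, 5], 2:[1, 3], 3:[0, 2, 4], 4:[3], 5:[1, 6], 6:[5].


DFS stack-based: start with [0]
Visit order: [0, 1, 2, 3, 4, 5, 6]


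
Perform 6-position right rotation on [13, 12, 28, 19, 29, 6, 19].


Right rotate by 6: [12, 28, 19, 29, 6, 19, 13]


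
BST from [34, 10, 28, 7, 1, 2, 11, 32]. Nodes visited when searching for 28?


BST root = 34
Search for 28: compare at each node
Path: [34, 10, 28]


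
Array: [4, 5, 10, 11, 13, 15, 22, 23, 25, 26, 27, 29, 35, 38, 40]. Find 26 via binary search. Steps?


Search for 26:
[0,14] mid=7 arr[7]=23
[8,14] mid=11 arr[11]=29
[8,10] mid=9 arr[9]=26
Total: 3 comparisons


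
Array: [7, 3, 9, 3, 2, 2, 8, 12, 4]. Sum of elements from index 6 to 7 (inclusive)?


Prefix sums: [0, 7, 10, 19, 22, 24, 26, 34, 46, 50]
Sum[6..7] = prefix[8] - prefix[6] = 46 - 26 = 20


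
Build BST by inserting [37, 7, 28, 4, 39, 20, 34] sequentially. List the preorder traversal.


Root = 37; build tree by BST insertion.
Preorder traversal: [37, 7, 4, 28, 20, 34, 39]


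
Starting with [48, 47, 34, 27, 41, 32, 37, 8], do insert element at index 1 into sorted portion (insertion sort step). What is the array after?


After one pass: [47, 48, 34, 27, 41, 32, 37, 8]


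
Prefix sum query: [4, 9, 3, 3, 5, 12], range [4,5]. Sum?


Prefix sums: [0, 4, 13, 16, 19, 24, 36]
Sum[4..5] = prefix[6] - prefix[4] = 36 - 19 = 17


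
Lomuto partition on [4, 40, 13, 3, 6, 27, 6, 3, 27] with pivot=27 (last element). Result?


Elements <= 27 go left of pivot.
Result: [4, 13, 3, 6, 27, 6, 3, 27, 40], pivot at index 7


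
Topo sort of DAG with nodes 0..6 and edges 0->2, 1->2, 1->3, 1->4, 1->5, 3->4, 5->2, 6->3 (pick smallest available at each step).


Kahn's algorithm, process smallest node first
Order: [0, 1, 5, 2, 6, 3, 4]


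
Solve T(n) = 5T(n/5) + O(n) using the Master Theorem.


a=5, b=5, c=1. log_5(5)=1 = c=1. Case 2: O(n^c log n) = O(n log n)
Complexity: O(n log n)


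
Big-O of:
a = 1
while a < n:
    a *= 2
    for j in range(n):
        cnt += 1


Per nesting level: O(log n) * O(n) = O(n log n)
Complexity: O(n log n)


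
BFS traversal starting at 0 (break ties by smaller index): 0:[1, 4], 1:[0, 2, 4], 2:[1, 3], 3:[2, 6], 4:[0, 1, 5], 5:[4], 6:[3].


BFS queue: start with [0]
Visit order: [0, 1, 4, 2, 5, 3, 6]


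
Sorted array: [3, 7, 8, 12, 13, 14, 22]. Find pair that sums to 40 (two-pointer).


Two pointers: lo=0, hi=6
No pair sums to 40


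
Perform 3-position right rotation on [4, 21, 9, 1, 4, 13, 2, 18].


Right rotate by 3: [13, 2, 18, 4, 21, 9, 1, 4]


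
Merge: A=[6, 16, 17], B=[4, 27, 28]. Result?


Compare heads, take smaller each step.
Merged: [4, 6, 16, 17, 27, 28]


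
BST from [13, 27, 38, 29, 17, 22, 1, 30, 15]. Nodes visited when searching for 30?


BST root = 13
Search for 30: compare at each node
Path: [13, 27, 38, 29, 30]


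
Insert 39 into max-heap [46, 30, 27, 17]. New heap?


Append 39: [46, 30, 27, 17, 39]
Bubble up: swap idx 4(39) with idx 1(30)
Result: [46, 39, 27, 17, 30]


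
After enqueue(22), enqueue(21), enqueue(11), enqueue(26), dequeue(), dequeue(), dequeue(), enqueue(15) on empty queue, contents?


enqueue(22) -> [22]
enqueue(21) -> [22, 21]
enqueue(11) -> [22, 21, 11]
enqueue(26) -> [22, 21, 11, 26]
dequeue() returns 22 -> [21, 11, 26]
dequeue() returns 21 -> [11, 26]
dequeue() returns 11 -> [26]
enqueue(15) -> [26, 15]
Final queue (front to back): [26, 15]


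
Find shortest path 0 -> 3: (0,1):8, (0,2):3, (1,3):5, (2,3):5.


Dijkstra from 0:
Distances: {0: 0, 1: 8, 2: 3, 3: 8}
Shortest distance to 3 = 8, path = [0, 2, 3]


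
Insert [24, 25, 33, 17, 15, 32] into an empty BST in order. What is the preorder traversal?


Root = 24; build tree by BST insertion.
Preorder traversal: [24, 17, 15, 25, 33, 32]


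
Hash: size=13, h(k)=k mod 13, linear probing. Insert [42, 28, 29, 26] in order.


Insertions: 42->slot 3; 28->slot 2; 29->slot 4; 26->slot 0
Table: [26, None, 28, 42, 29, None, None, None, None, None, None, None, None]


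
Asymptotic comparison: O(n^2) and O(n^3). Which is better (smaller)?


quadratic grows slower than cubic
O(n^2) is asymptotically smaller; O(n^3) grows faster


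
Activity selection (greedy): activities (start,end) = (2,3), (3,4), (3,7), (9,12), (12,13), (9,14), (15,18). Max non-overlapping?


Greedy: pick earliest-ending, then skip overlaps.
Selected (5 activities): [(2, 3), (3, 4), (9, 12), (12, 13), (15, 18)]


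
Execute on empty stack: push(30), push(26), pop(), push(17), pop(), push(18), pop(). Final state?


push(30) -> [30]
push(26) -> [30, 26]
pop() returns 26 -> [30]
push(17) -> [30, 17]
pop() returns 17 -> [30]
push(18) -> [30, 18]
pop() returns 18 -> [30]
Final stack (bottom to top): [30]


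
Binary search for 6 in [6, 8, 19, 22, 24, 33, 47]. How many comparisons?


Search for 6:
[0,6] mid=3 arr[3]=22
[0,2] mid=1 arr[1]=8
[0,0] mid=0 arr[0]=6
Total: 3 comparisons


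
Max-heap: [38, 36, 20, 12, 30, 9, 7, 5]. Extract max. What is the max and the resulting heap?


Max = 38
Replace root with last, heapify down
Resulting heap: [36, 30, 20, 12, 5, 9, 7]


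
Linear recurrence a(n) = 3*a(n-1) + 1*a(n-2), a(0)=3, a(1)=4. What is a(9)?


Build bottom-up:
...a(7)=5836, a(8)=19275, a(9)=3*19275+1*5836=63661


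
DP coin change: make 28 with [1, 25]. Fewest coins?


dp[0]=0; dp[i]=1+min(dp[i-c] for c in coins)
...dp[23]=23, dp[24]=24, dp[25]=1, dp[26]=2, dp[27]=3, dp[28]=4
Minimum coins for 28 = 4


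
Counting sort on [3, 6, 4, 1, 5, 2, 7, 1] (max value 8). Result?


Count array: [0, 2, 1, 1, 1, 1, 1, 1, 0]
Reconstruct: [1, 1, 2, 3, 4, 5, 6, 7]


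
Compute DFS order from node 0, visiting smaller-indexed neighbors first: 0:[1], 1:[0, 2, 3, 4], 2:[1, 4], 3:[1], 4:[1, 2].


DFS stack-based: start with [0]
Visit order: [0, 1, 2, 4, 3]


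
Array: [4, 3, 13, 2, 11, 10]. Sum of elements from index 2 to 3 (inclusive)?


Prefix sums: [0, 4, 7, 20, 22, 33, 43]
Sum[2..3] = prefix[4] - prefix[2] = 22 - 7 = 15


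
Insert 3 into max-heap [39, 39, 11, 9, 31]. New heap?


Append 3: [39, 39, 11, 9, 31, 3]
Bubble up: no swaps needed
Result: [39, 39, 11, 9, 31, 3]


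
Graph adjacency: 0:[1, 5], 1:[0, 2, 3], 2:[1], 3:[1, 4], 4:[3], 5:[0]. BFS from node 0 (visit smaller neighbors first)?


BFS queue: start with [0]
Visit order: [0, 1, 5, 2, 3, 4]


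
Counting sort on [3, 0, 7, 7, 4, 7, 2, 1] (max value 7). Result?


Count array: [1, 1, 1, 1, 1, 0, 0, 3]
Reconstruct: [0, 1, 2, 3, 4, 7, 7, 7]


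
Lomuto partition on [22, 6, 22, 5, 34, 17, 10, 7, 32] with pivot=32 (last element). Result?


Elements <= 32 go left of pivot.
Result: [22, 6, 22, 5, 17, 10, 7, 32, 34], pivot at index 7


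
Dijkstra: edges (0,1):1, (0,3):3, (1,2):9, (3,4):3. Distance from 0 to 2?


Dijkstra from 0:
Distances: {0: 0, 1: 1, 2: 10, 3: 3, 4: 6}
Shortest distance to 2 = 10, path = [0, 1, 2]


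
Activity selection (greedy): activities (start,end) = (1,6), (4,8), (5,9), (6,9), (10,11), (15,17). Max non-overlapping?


Greedy: pick earliest-ending, then skip overlaps.
Selected (4 activities): [(1, 6), (6, 9), (10, 11), (15, 17)]


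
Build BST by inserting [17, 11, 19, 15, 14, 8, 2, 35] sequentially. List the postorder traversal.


Root = 17; build tree by BST insertion.
Postorder traversal: [2, 8, 14, 15, 11, 35, 19, 17]


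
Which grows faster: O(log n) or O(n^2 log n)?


logarithmic grows slower than n^2 log n
O(log n) is asymptotically smaller; O(n^2 log n) grows faster


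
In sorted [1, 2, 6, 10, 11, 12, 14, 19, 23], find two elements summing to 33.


Two pointers: lo=0, hi=8
Found pair: (10, 23) summing to 33


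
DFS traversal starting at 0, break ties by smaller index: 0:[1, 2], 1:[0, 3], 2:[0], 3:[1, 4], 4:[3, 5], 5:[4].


DFS stack-based: start with [0]
Visit order: [0, 1, 3, 4, 5, 2]


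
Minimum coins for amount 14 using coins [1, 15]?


dp[0]=0; dp[i]=1+min(dp[i-c] for c in coins)
...dp[9]=9, dp[10]=10, dp[11]=11, dp[12]=12, dp[13]=13, dp[14]=14
Minimum coins for 14 = 14


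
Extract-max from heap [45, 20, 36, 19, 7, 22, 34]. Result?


Max = 45
Replace root with last, heapify down
Resulting heap: [36, 20, 34, 19, 7, 22]


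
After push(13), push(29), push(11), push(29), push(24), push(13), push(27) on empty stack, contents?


push(13) -> [13]
push(29) -> [13, 29]
push(11) -> [13, 29, 11]
push(29) -> [13, 29, 11, 29]
push(24) -> [13, 29, 11, 29, 24]
push(13) -> [13, 29, 11, 29, 24, 13]
push(27) -> [13, 29, 11, 29, 24, 13, 27]
Final stack (bottom to top): [13, 29, 11, 29, 24, 13, 27]


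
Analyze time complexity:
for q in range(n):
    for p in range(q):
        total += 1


Per nesting level: O(n) * O(n) [triangular over q] = O(n^2)
Complexity: O(n^2)


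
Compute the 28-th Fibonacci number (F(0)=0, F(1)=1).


F(n)=F(n-1)+F(n-2)
...F(26)=121393, F(27)=196418, F(28)=317811


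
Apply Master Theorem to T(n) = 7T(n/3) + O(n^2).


a=7, b=3, c=2. log_3(7)=1.771 < c=2. Case 3: O(n^c) = O(n^2)
Complexity: O(n^2)


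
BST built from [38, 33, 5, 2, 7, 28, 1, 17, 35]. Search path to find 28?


BST root = 38
Search for 28: compare at each node
Path: [38, 33, 5, 7, 28]


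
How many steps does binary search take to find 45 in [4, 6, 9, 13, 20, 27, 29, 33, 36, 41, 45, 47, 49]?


Search for 45:
[0,12] mid=6 arr[6]=29
[7,12] mid=9 arr[9]=41
[10,12] mid=11 arr[11]=47
[10,10] mid=10 arr[10]=45
Total: 4 comparisons


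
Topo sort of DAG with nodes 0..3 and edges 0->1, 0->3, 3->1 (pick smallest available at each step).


Kahn's algorithm, process smallest node first
Order: [0, 2, 3, 1]


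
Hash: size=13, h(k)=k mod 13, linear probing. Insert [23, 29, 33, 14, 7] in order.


Insertions: 23->slot 10; 29->slot 3; 33->slot 7; 14->slot 1; 7->slot 8
Table: [None, 14, None, 29, None, None, None, 33, 7, None, 23, None, None]


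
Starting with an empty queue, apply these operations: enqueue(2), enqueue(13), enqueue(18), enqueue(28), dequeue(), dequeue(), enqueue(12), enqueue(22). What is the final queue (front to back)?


enqueue(2) -> [2]
enqueue(13) -> [2, 13]
enqueue(18) -> [2, 13, 18]
enqueue(28) -> [2, 13, 18, 28]
dequeue() returns 2 -> [13, 18, 28]
dequeue() returns 13 -> [18, 28]
enqueue(12) -> [18, 28, 12]
enqueue(22) -> [18, 28, 12, 22]
Final queue (front to back): [18, 28, 12, 22]


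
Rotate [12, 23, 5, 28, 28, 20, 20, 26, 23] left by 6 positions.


Left rotate by 6: [20, 26, 23, 12, 23, 5, 28, 28, 20]


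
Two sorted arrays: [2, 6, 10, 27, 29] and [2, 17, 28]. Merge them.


Compare heads, take smaller each step.
Merged: [2, 2, 6, 10, 17, 27, 28, 29]


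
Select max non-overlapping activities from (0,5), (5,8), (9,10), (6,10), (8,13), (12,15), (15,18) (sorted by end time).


Greedy: pick earliest-ending, then skip overlaps.
Selected (5 activities): [(0, 5), (5, 8), (9, 10), (12, 15), (15, 18)]


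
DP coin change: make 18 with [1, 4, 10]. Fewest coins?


dp[0]=0; dp[i]=1+min(dp[i-c] for c in coins)
...dp[13]=4, dp[14]=2, dp[15]=3, dp[16]=4, dp[17]=5, dp[18]=3
Minimum coins for 18 = 3


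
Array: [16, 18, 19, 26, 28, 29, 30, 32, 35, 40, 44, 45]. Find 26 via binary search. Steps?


Search for 26:
[0,11] mid=5 arr[5]=29
[0,4] mid=2 arr[2]=19
[3,4] mid=3 arr[3]=26
Total: 3 comparisons


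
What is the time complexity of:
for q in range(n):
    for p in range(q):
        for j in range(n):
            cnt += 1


Per nesting level: O(n) * O(n) [triangular over q] * O(n) = O(n^3)
Complexity: O(n^3)


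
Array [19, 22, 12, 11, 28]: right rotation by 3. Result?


Right rotate by 3: [12, 11, 28, 19, 22]


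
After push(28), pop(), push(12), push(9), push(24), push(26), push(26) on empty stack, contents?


push(28) -> [28]
pop() returns 28 -> []
push(12) -> [12]
push(9) -> [12, 9]
push(24) -> [12, 9, 24]
push(26) -> [12, 9, 24, 26]
push(26) -> [12, 9, 24, 26, 26]
Final stack (bottom to top): [12, 9, 24, 26, 26]


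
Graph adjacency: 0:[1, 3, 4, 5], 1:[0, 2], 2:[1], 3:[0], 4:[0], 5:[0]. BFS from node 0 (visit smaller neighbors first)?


BFS queue: start with [0]
Visit order: [0, 1, 3, 4, 5, 2]


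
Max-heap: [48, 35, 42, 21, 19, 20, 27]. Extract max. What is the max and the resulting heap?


Max = 48
Replace root with last, heapify down
Resulting heap: [42, 35, 27, 21, 19, 20]


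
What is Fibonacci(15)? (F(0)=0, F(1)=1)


F(n)=F(n-1)+F(n-2)
...F(13)=233, F(14)=377, F(15)=610


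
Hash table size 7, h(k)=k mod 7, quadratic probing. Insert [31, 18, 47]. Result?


Insertions: 31->slot 3; 18->slot 4; 47->slot 5
Table: [None, None, None, 31, 18, 47, None]


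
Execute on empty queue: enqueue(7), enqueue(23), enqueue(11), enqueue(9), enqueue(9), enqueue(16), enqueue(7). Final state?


enqueue(7) -> [7]
enqueue(23) -> [7, 23]
enqueue(11) -> [7, 23, 11]
enqueue(9) -> [7, 23, 11, 9]
enqueue(9) -> [7, 23, 11, 9, 9]
enqueue(16) -> [7, 23, 11, 9, 9, 16]
enqueue(7) -> [7, 23, 11, 9, 9, 16, 7]
Final queue (front to back): [7, 23, 11, 9, 9, 16, 7]


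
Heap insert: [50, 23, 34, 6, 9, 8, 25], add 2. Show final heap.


Append 2: [50, 23, 34, 6, 9, 8, 25, 2]
Bubble up: no swaps needed
Result: [50, 23, 34, 6, 9, 8, 25, 2]


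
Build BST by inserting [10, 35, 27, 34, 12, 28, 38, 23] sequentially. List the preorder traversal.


Root = 10; build tree by BST insertion.
Preorder traversal: [10, 35, 27, 12, 23, 34, 28, 38]


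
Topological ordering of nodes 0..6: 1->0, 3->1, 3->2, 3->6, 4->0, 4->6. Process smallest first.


Kahn's algorithm, process smallest node first
Order: [3, 1, 2, 4, 0, 5, 6]


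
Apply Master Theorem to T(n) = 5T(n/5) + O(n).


a=5, b=5, c=1. log_5(5)=1 = c=1. Case 2: O(n^c log n) = O(n log n)
Complexity: O(n log n)


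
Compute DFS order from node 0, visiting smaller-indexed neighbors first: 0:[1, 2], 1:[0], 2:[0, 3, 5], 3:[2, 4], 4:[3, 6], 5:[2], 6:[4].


DFS stack-based: start with [0]
Visit order: [0, 1, 2, 3, 4, 6, 5]


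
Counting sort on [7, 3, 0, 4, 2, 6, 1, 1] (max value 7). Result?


Count array: [1, 2, 1, 1, 1, 0, 1, 1]
Reconstruct: [0, 1, 1, 2, 3, 4, 6, 7]


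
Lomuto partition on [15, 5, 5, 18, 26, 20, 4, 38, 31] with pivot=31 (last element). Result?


Elements <= 31 go left of pivot.
Result: [15, 5, 5, 18, 26, 20, 4, 31, 38], pivot at index 7


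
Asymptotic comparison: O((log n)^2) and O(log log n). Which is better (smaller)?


double-logarithmic grows slower than polylogarithmic
O(log log n) is asymptotically smaller; O((log n)^2) grows faster


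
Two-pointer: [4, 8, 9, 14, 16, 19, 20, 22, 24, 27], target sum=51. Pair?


Two pointers: lo=0, hi=9
Found pair: (24, 27) summing to 51


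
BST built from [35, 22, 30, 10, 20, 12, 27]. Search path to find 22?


BST root = 35
Search for 22: compare at each node
Path: [35, 22]


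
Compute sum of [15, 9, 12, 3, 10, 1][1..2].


Prefix sums: [0, 15, 24, 36, 39, 49, 50]
Sum[1..2] = prefix[3] - prefix[1] = 36 - 15 = 21


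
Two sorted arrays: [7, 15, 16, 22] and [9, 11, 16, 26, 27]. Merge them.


Compare heads, take smaller each step.
Merged: [7, 9, 11, 15, 16, 16, 22, 26, 27]


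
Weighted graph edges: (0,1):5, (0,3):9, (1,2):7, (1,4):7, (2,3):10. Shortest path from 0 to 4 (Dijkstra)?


Dijkstra from 0:
Distances: {0: 0, 1: 5, 2: 12, 3: 9, 4: 12}
Shortest distance to 4 = 12, path = [0, 1, 4]


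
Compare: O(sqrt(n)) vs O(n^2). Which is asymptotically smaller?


sublinear grows slower than quadratic
O(sqrt(n)) is asymptotically smaller; O(n^2) grows faster


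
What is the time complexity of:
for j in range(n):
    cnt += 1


Per nesting level: O(n) = O(n)
Complexity: O(n)


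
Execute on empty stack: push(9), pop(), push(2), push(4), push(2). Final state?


push(9) -> [9]
pop() returns 9 -> []
push(2) -> [2]
push(4) -> [2, 4]
push(2) -> [2, 4, 2]
Final stack (bottom to top): [2, 4, 2]


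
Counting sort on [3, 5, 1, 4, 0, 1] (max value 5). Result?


Count array: [1, 2, 0, 1, 1, 1]
Reconstruct: [0, 1, 1, 3, 4, 5]


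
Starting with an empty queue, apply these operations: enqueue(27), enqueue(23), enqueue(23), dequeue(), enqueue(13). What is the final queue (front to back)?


enqueue(27) -> [27]
enqueue(23) -> [27, 23]
enqueue(23) -> [27, 23, 23]
dequeue() returns 27 -> [23, 23]
enqueue(13) -> [23, 23, 13]
Final queue (front to back): [23, 23, 13]


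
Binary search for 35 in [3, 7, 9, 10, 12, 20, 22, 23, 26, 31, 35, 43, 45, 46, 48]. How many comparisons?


Search for 35:
[0,14] mid=7 arr[7]=23
[8,14] mid=11 arr[11]=43
[8,10] mid=9 arr[9]=31
[10,10] mid=10 arr[10]=35
Total: 4 comparisons


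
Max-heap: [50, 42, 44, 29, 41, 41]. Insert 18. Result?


Append 18: [50, 42, 44, 29, 41, 41, 18]
Bubble up: no swaps needed
Result: [50, 42, 44, 29, 41, 41, 18]


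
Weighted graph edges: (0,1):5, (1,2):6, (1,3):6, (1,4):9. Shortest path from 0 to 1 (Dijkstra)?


Dijkstra from 0:
Distances: {0: 0, 1: 5, 2: 11, 3: 11, 4: 14}
Shortest distance to 1 = 5, path = [0, 1]


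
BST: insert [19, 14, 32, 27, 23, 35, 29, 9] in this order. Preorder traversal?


Root = 19; build tree by BST insertion.
Preorder traversal: [19, 14, 9, 32, 27, 23, 29, 35]


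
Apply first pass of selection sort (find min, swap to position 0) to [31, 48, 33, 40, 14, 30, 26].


After one pass: [14, 48, 33, 40, 31, 30, 26]


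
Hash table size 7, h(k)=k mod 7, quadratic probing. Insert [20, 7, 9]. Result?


Insertions: 20->slot 6; 7->slot 0; 9->slot 2
Table: [7, None, 9, None, None, None, 20]


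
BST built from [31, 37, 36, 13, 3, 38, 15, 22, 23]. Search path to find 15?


BST root = 31
Search for 15: compare at each node
Path: [31, 13, 15]


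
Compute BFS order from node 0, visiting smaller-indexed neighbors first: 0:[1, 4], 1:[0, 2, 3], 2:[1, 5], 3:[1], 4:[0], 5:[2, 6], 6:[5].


BFS queue: start with [0]
Visit order: [0, 1, 4, 2, 3, 5, 6]


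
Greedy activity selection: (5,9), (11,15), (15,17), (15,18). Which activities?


Greedy: pick earliest-ending, then skip overlaps.
Selected (3 activities): [(5, 9), (11, 15), (15, 17)]


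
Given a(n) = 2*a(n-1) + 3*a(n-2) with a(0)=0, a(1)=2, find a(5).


Build bottom-up:
...a(3)=14, a(4)=40, a(5)=2*40+3*14=122


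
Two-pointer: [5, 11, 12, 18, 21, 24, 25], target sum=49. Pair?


Two pointers: lo=0, hi=6
Found pair: (24, 25) summing to 49


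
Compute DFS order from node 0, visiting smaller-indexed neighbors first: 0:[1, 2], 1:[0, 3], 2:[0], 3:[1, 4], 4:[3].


DFS stack-based: start with [0]
Visit order: [0, 1, 3, 4, 2]


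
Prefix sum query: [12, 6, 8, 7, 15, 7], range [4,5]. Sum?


Prefix sums: [0, 12, 18, 26, 33, 48, 55]
Sum[4..5] = prefix[6] - prefix[4] = 55 - 33 = 22


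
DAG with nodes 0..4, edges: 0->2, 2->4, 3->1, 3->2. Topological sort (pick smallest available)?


Kahn's algorithm, process smallest node first
Order: [0, 3, 1, 2, 4]


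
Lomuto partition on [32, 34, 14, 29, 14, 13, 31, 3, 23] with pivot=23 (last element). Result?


Elements <= 23 go left of pivot.
Result: [14, 14, 13, 3, 23, 32, 31, 29, 34], pivot at index 4


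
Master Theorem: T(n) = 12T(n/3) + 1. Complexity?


a=12, b=3, c=0. log_3(12)=2.262 > c=0. Case 1: O(n^log_b(a)) = O(n^2.262)
Complexity: O(n^2.262)


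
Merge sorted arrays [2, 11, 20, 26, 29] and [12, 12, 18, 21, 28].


Compare heads, take smaller each step.
Merged: [2, 11, 12, 12, 18, 20, 21, 26, 28, 29]


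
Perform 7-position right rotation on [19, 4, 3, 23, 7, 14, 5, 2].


Right rotate by 7: [4, 3, 23, 7, 14, 5, 2, 19]


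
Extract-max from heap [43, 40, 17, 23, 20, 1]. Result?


Max = 43
Replace root with last, heapify down
Resulting heap: [40, 23, 17, 1, 20]


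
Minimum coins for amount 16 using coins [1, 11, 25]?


dp[0]=0; dp[i]=1+min(dp[i-c] for c in coins)
...dp[11]=1, dp[12]=2, dp[13]=3, dp[14]=4, dp[15]=5, dp[16]=6
Minimum coins for 16 = 6


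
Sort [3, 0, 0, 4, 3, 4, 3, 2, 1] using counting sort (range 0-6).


Count array: [2, 1, 1, 3, 2, 0, 0]
Reconstruct: [0, 0, 1, 2, 3, 3, 3, 4, 4]


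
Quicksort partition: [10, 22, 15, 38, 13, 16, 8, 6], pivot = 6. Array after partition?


Elements <= 6 go left of pivot.
Result: [6, 22, 15, 38, 13, 16, 8, 10], pivot at index 0


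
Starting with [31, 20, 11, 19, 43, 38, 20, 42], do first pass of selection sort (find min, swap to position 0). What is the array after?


After one pass: [11, 20, 31, 19, 43, 38, 20, 42]


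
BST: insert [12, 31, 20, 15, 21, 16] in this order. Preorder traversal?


Root = 12; build tree by BST insertion.
Preorder traversal: [12, 31, 20, 15, 16, 21]


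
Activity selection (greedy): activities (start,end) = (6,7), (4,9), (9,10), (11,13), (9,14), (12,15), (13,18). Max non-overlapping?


Greedy: pick earliest-ending, then skip overlaps.
Selected (4 activities): [(6, 7), (9, 10), (11, 13), (13, 18)]


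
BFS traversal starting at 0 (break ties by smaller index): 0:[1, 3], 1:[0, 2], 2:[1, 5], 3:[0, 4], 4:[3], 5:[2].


BFS queue: start with [0]
Visit order: [0, 1, 3, 2, 4, 5]


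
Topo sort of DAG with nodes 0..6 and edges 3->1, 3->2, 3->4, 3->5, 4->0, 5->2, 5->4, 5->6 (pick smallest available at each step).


Kahn's algorithm, process smallest node first
Order: [3, 1, 5, 2, 4, 0, 6]


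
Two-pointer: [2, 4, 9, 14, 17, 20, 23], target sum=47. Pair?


Two pointers: lo=0, hi=6
No pair sums to 47


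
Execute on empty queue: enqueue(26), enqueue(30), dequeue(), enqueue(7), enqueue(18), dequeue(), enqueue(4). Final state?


enqueue(26) -> [26]
enqueue(30) -> [26, 30]
dequeue() returns 26 -> [30]
enqueue(7) -> [30, 7]
enqueue(18) -> [30, 7, 18]
dequeue() returns 30 -> [7, 18]
enqueue(4) -> [7, 18, 4]
Final queue (front to back): [7, 18, 4]


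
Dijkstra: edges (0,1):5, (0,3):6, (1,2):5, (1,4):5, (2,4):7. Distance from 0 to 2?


Dijkstra from 0:
Distances: {0: 0, 1: 5, 2: 10, 3: 6, 4: 10}
Shortest distance to 2 = 10, path = [0, 1, 2]


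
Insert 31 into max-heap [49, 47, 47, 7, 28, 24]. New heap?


Append 31: [49, 47, 47, 7, 28, 24, 31]
Bubble up: no swaps needed
Result: [49, 47, 47, 7, 28, 24, 31]


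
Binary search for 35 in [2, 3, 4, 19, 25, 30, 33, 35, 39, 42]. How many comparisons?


Search for 35:
[0,9] mid=4 arr[4]=25
[5,9] mid=7 arr[7]=35
Total: 2 comparisons


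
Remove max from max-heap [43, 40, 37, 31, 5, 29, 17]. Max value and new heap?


Max = 43
Replace root with last, heapify down
Resulting heap: [40, 31, 37, 17, 5, 29]


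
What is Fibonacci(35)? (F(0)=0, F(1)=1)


F(n)=F(n-1)+F(n-2)
...F(33)=3524578, F(34)=5702887, F(35)=9227465


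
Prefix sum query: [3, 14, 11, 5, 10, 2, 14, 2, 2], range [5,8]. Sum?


Prefix sums: [0, 3, 17, 28, 33, 43, 45, 59, 61, 63]
Sum[5..8] = prefix[9] - prefix[5] = 63 - 43 = 20


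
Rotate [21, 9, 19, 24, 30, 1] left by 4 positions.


Left rotate by 4: [30, 1, 21, 9, 19, 24]


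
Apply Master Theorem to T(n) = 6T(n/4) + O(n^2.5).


a=6, b=4, c=2.5. log_4(6)=1.292 < c=2.5. Case 3: O(n^c) = O(n^2.500)
Complexity: O(n^2.500)


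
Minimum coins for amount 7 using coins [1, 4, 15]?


dp[0]=0; dp[i]=1+min(dp[i-c] for c in coins)
...dp[2]=2, dp[3]=3, dp[4]=1, dp[5]=2, dp[6]=3, dp[7]=4
Minimum coins for 7 = 4


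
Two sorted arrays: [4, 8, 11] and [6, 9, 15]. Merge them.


Compare heads, take smaller each step.
Merged: [4, 6, 8, 9, 11, 15]


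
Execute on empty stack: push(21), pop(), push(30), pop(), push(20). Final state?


push(21) -> [21]
pop() returns 21 -> []
push(30) -> [30]
pop() returns 30 -> []
push(20) -> [20]
Final stack (bottom to top): [20]


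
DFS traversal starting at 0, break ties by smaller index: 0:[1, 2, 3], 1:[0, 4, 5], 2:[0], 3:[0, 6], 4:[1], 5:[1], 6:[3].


DFS stack-based: start with [0]
Visit order: [0, 1, 4, 5, 2, 3, 6]


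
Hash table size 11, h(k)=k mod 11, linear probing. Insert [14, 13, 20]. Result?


Insertions: 14->slot 3; 13->slot 2; 20->slot 9
Table: [None, None, 13, 14, None, None, None, None, None, 20, None]


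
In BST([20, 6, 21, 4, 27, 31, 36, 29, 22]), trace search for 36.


BST root = 20
Search for 36: compare at each node
Path: [20, 21, 27, 31, 36]


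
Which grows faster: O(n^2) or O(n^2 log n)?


quadratic grows slower than n^2 log n
O(n^2) is asymptotically smaller; O(n^2 log n) grows faster


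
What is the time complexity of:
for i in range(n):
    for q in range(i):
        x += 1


Per nesting level: O(n) * O(n) [triangular over i] = O(n^2)
Complexity: O(n^2)


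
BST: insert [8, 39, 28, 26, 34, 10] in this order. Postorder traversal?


Root = 8; build tree by BST insertion.
Postorder traversal: [10, 26, 34, 28, 39, 8]


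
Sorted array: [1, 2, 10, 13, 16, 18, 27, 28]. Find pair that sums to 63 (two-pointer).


Two pointers: lo=0, hi=7
No pair sums to 63


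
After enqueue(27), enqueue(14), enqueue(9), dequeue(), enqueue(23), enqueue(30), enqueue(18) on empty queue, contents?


enqueue(27) -> [27]
enqueue(14) -> [27, 14]
enqueue(9) -> [27, 14, 9]
dequeue() returns 27 -> [14, 9]
enqueue(23) -> [14, 9, 23]
enqueue(30) -> [14, 9, 23, 30]
enqueue(18) -> [14, 9, 23, 30, 18]
Final queue (front to back): [14, 9, 23, 30, 18]


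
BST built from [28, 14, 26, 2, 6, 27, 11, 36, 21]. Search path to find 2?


BST root = 28
Search for 2: compare at each node
Path: [28, 14, 2]


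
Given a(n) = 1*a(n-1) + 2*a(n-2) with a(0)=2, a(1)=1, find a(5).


Build bottom-up:
...a(3)=7, a(4)=17, a(5)=1*17+2*7=31


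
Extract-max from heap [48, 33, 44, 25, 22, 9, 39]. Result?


Max = 48
Replace root with last, heapify down
Resulting heap: [44, 33, 39, 25, 22, 9]


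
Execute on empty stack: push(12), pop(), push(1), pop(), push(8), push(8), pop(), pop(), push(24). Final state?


push(12) -> [12]
pop() returns 12 -> []
push(1) -> [1]
pop() returns 1 -> []
push(8) -> [8]
push(8) -> [8, 8]
pop() returns 8 -> [8]
pop() returns 8 -> []
push(24) -> [24]
Final stack (bottom to top): [24]


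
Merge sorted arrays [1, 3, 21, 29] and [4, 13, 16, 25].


Compare heads, take smaller each step.
Merged: [1, 3, 4, 13, 16, 21, 25, 29]


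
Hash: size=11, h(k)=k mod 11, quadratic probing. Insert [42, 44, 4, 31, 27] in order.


Insertions: 42->slot 9; 44->slot 0; 4->slot 4; 31->slot 10; 27->slot 5
Table: [44, None, None, None, 4, 27, None, None, None, 42, 31]


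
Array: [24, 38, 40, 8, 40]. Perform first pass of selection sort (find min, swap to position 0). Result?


After one pass: [8, 38, 40, 24, 40]


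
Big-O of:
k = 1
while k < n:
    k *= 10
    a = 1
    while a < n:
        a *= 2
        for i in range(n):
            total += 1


Per nesting level: O(log n) * O(log n) * O(n) = O(n (log n)^2)
Complexity: O(n (log n)^2)


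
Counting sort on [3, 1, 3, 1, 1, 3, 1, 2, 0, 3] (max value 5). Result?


Count array: [1, 4, 1, 4, 0, 0]
Reconstruct: [0, 1, 1, 1, 1, 2, 3, 3, 3, 3]


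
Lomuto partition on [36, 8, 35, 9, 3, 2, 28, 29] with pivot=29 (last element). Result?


Elements <= 29 go left of pivot.
Result: [8, 9, 3, 2, 28, 29, 35, 36], pivot at index 5


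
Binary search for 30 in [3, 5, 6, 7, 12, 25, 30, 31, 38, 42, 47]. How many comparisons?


Search for 30:
[0,10] mid=5 arr[5]=25
[6,10] mid=8 arr[8]=38
[6,7] mid=6 arr[6]=30
Total: 3 comparisons


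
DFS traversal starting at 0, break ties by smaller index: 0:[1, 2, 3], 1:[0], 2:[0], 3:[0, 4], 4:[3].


DFS stack-based: start with [0]
Visit order: [0, 1, 2, 3, 4]


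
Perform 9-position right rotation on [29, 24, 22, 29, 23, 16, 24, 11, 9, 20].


Right rotate by 9: [24, 22, 29, 23, 16, 24, 11, 9, 20, 29]


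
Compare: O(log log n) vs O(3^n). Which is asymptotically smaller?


double-logarithmic grows slower than exponential (base 3)
O(log log n) is asymptotically smaller; O(3^n) grows faster


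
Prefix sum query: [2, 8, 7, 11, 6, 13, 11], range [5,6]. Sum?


Prefix sums: [0, 2, 10, 17, 28, 34, 47, 58]
Sum[5..6] = prefix[7] - prefix[5] = 58 - 34 = 24


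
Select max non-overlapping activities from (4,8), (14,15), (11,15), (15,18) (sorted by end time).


Greedy: pick earliest-ending, then skip overlaps.
Selected (3 activities): [(4, 8), (14, 15), (15, 18)]


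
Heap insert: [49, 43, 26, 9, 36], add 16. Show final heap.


Append 16: [49, 43, 26, 9, 36, 16]
Bubble up: no swaps needed
Result: [49, 43, 26, 9, 36, 16]


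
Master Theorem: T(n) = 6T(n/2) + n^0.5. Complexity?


a=6, b=2, c=0.5. log_2(6)=2.585 > c=0.5. Case 1: O(n^log_b(a)) = O(n^2.585)
Complexity: O(n^2.585)


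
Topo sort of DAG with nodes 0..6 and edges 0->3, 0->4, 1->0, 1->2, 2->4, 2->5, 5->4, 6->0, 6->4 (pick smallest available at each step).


Kahn's algorithm, process smallest node first
Order: [1, 2, 5, 6, 0, 3, 4]


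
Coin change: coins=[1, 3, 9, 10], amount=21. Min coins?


dp[0]=0; dp[i]=1+min(dp[i-c] for c in coins)
...dp[16]=3, dp[17]=4, dp[18]=2, dp[19]=2, dp[20]=2, dp[21]=3
Minimum coins for 21 = 3


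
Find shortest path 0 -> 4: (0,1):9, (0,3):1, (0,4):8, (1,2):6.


Dijkstra from 0:
Distances: {0: 0, 1: 9, 2: 15, 3: 1, 4: 8}
Shortest distance to 4 = 8, path = [0, 4]


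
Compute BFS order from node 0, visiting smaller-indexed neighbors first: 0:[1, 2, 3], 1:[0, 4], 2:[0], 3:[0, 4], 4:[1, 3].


BFS queue: start with [0]
Visit order: [0, 1, 2, 3, 4]


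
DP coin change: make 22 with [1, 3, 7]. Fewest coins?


dp[0]=0; dp[i]=1+min(dp[i-c] for c in coins)
...dp[17]=3, dp[18]=4, dp[19]=5, dp[20]=4, dp[21]=3, dp[22]=4
Minimum coins for 22 = 4


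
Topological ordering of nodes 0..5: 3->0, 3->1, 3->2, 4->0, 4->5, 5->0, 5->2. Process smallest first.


Kahn's algorithm, process smallest node first
Order: [3, 1, 4, 5, 0, 2]


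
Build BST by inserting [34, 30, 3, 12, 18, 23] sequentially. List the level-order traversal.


Root = 34; build tree by BST insertion.
Level-Order traversal: [34, 30, 3, 12, 18, 23]


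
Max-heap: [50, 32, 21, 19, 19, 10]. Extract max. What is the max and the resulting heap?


Max = 50
Replace root with last, heapify down
Resulting heap: [32, 19, 21, 10, 19]


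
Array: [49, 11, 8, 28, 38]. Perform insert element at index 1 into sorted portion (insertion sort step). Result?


After one pass: [11, 49, 8, 28, 38]


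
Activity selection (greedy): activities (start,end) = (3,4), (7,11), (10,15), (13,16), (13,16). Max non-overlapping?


Greedy: pick earliest-ending, then skip overlaps.
Selected (3 activities): [(3, 4), (7, 11), (13, 16)]


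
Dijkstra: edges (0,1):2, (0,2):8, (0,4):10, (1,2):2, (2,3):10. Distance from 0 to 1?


Dijkstra from 0:
Distances: {0: 0, 1: 2, 2: 4, 3: 14, 4: 10}
Shortest distance to 1 = 2, path = [0, 1]


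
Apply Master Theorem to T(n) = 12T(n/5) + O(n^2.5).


a=12, b=5, c=2.5. log_5(12)=1.544 < c=2.5. Case 3: O(n^c) = O(n^2.500)
Complexity: O(n^2.500)


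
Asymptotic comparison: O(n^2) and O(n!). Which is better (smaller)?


quadratic grows slower than factorial
O(n^2) is asymptotically smaller; O(n!) grows faster


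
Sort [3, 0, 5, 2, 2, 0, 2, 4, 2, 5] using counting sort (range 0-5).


Count array: [2, 0, 4, 1, 1, 2]
Reconstruct: [0, 0, 2, 2, 2, 2, 3, 4, 5, 5]


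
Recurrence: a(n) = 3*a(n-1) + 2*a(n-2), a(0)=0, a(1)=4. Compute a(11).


Build bottom-up:
...a(9)=89452, a(10)=318588, a(11)=3*318588+2*89452=1134668


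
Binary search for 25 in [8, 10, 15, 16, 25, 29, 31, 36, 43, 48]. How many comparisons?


Search for 25:
[0,9] mid=4 arr[4]=25
Total: 1 comparisons


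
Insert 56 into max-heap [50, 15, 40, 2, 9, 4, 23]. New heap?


Append 56: [50, 15, 40, 2, 9, 4, 23, 56]
Bubble up: swap idx 7(56) with idx 3(2); swap idx 3(56) with idx 1(15); swap idx 1(56) with idx 0(50)
Result: [56, 50, 40, 15, 9, 4, 23, 2]


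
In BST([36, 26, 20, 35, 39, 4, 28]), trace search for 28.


BST root = 36
Search for 28: compare at each node
Path: [36, 26, 35, 28]


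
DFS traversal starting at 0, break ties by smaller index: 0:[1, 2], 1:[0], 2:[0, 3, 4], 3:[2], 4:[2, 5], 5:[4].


DFS stack-based: start with [0]
Visit order: [0, 1, 2, 3, 4, 5]


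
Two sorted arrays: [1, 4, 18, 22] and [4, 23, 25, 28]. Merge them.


Compare heads, take smaller each step.
Merged: [1, 4, 4, 18, 22, 23, 25, 28]


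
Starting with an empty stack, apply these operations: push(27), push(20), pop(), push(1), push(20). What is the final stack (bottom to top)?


push(27) -> [27]
push(20) -> [27, 20]
pop() returns 20 -> [27]
push(1) -> [27, 1]
push(20) -> [27, 1, 20]
Final stack (bottom to top): [27, 1, 20]


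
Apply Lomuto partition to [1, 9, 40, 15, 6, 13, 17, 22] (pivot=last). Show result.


Elements <= 22 go left of pivot.
Result: [1, 9, 15, 6, 13, 17, 22, 40], pivot at index 6


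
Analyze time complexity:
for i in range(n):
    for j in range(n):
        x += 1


Per nesting level: O(n) * O(n) = O(n^2)
Complexity: O(n^2)


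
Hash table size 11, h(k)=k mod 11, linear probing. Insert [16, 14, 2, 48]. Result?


Insertions: 16->slot 5; 14->slot 3; 2->slot 2; 48->slot 4
Table: [None, None, 2, 14, 48, 16, None, None, None, None, None]


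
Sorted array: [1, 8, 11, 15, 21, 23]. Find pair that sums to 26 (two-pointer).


Two pointers: lo=0, hi=5
Found pair: (11, 15) summing to 26


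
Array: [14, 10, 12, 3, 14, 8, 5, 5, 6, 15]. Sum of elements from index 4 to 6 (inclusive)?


Prefix sums: [0, 14, 24, 36, 39, 53, 61, 66, 71, 77, 92]
Sum[4..6] = prefix[7] - prefix[4] = 66 - 39 = 27


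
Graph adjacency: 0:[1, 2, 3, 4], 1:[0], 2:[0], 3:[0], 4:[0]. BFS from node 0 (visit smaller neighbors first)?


BFS queue: start with [0]
Visit order: [0, 1, 2, 3, 4]


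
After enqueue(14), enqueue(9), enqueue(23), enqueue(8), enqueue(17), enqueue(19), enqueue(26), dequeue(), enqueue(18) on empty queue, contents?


enqueue(14) -> [14]
enqueue(9) -> [14, 9]
enqueue(23) -> [14, 9, 23]
enqueue(8) -> [14, 9, 23, 8]
enqueue(17) -> [14, 9, 23, 8, 17]
enqueue(19) -> [14, 9, 23, 8, 17, 19]
enqueue(26) -> [14, 9, 23, 8, 17, 19, 26]
dequeue() returns 14 -> [9, 23, 8, 17, 19, 26]
enqueue(18) -> [9, 23, 8, 17, 19, 26, 18]
Final queue (front to back): [9, 23, 8, 17, 19, 26, 18]


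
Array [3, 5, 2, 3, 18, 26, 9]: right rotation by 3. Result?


Right rotate by 3: [18, 26, 9, 3, 5, 2, 3]


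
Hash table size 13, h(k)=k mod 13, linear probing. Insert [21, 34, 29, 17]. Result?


Insertions: 21->slot 8; 34->slot 9; 29->slot 3; 17->slot 4
Table: [None, None, None, 29, 17, None, None, None, 21, 34, None, None, None]


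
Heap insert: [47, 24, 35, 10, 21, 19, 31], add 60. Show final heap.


Append 60: [47, 24, 35, 10, 21, 19, 31, 60]
Bubble up: swap idx 7(60) with idx 3(10); swap idx 3(60) with idx 1(24); swap idx 1(60) with idx 0(47)
Result: [60, 47, 35, 24, 21, 19, 31, 10]


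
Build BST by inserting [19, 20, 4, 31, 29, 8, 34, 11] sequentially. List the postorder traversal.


Root = 19; build tree by BST insertion.
Postorder traversal: [11, 8, 4, 29, 34, 31, 20, 19]


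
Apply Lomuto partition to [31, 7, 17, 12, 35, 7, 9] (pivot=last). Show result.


Elements <= 9 go left of pivot.
Result: [7, 7, 9, 12, 35, 31, 17], pivot at index 2


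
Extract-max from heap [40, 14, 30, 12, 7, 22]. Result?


Max = 40
Replace root with last, heapify down
Resulting heap: [30, 14, 22, 12, 7]


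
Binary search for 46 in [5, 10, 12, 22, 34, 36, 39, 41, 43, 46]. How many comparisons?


Search for 46:
[0,9] mid=4 arr[4]=34
[5,9] mid=7 arr[7]=41
[8,9] mid=8 arr[8]=43
[9,9] mid=9 arr[9]=46
Total: 4 comparisons


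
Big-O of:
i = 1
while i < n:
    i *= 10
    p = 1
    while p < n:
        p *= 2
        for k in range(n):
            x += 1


Per nesting level: O(log n) * O(log n) * O(n) = O(n (log n)^2)
Complexity: O(n (log n)^2)


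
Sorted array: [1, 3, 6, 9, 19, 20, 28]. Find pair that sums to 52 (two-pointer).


Two pointers: lo=0, hi=6
No pair sums to 52


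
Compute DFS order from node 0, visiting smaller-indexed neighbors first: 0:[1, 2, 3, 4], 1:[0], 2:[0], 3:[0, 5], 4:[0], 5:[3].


DFS stack-based: start with [0]
Visit order: [0, 1, 2, 3, 5, 4]


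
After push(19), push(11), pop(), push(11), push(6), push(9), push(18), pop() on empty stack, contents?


push(19) -> [19]
push(11) -> [19, 11]
pop() returns 11 -> [19]
push(11) -> [19, 11]
push(6) -> [19, 11, 6]
push(9) -> [19, 11, 6, 9]
push(18) -> [19, 11, 6, 9, 18]
pop() returns 18 -> [19, 11, 6, 9]
Final stack (bottom to top): [19, 11, 6, 9]


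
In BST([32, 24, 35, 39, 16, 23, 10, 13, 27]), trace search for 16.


BST root = 32
Search for 16: compare at each node
Path: [32, 24, 16]


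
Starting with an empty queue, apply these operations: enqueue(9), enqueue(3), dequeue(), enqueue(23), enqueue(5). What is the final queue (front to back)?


enqueue(9) -> [9]
enqueue(3) -> [9, 3]
dequeue() returns 9 -> [3]
enqueue(23) -> [3, 23]
enqueue(5) -> [3, 23, 5]
Final queue (front to back): [3, 23, 5]


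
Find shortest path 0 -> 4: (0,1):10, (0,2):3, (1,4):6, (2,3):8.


Dijkstra from 0:
Distances: {0: 0, 1: 10, 2: 3, 3: 11, 4: 16}
Shortest distance to 4 = 16, path = [0, 1, 4]


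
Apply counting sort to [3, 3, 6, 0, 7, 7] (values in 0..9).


Count array: [1, 0, 0, 2, 0, 0, 1, 2, 0, 0]
Reconstruct: [0, 3, 3, 6, 7, 7]


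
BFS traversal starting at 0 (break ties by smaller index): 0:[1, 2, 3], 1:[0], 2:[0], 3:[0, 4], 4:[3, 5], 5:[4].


BFS queue: start with [0]
Visit order: [0, 1, 2, 3, 4, 5]


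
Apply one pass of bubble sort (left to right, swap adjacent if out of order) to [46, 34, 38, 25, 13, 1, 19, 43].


After one pass: [34, 38, 25, 13, 1, 19, 43, 46]


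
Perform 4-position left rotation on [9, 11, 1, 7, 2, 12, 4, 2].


Left rotate by 4: [2, 12, 4, 2, 9, 11, 1, 7]


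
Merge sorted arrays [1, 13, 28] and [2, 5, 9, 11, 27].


Compare heads, take smaller each step.
Merged: [1, 2, 5, 9, 11, 13, 27, 28]


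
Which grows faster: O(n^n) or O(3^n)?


exponential (base 3) grows slower than n^n
O(3^n) is asymptotically smaller; O(n^n) grows faster


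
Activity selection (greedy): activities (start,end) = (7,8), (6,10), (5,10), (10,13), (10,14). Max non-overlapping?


Greedy: pick earliest-ending, then skip overlaps.
Selected (2 activities): [(7, 8), (10, 13)]


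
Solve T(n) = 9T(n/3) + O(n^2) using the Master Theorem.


a=9, b=3, c=2. log_3(9)=2 = c=2. Case 2: O(n^c log n) = O(n^2 log n)
Complexity: O(n^2 log n)


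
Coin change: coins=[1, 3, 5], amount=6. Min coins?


dp[0]=0; dp[i]=1+min(dp[i-c] for c in coins)
...dp[1]=1, dp[2]=2, dp[3]=1, dp[4]=2, dp[5]=1, dp[6]=2
Minimum coins for 6 = 2


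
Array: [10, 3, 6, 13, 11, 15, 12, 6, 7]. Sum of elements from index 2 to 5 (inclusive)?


Prefix sums: [0, 10, 13, 19, 32, 43, 58, 70, 76, 83]
Sum[2..5] = prefix[6] - prefix[2] = 58 - 13 = 45


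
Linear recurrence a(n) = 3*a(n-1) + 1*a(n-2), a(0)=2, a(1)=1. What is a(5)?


Build bottom-up:
...a(3)=16, a(4)=53, a(5)=3*53+1*16=175


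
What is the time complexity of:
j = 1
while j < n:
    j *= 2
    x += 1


Per nesting level: O(log n) = O(log n)
Complexity: O(log n)


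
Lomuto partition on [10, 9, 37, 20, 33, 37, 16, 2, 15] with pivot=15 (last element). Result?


Elements <= 15 go left of pivot.
Result: [10, 9, 2, 15, 33, 37, 16, 37, 20], pivot at index 3


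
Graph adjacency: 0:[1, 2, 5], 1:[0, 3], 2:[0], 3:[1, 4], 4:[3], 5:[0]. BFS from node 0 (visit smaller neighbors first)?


BFS queue: start with [0]
Visit order: [0, 1, 2, 5, 3, 4]
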